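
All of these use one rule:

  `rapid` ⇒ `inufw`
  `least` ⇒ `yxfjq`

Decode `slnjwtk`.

foreign

The output letters match the input read backwards, each shifted +5: rapid reversed is dipar. The word is reversed, then every letter is shifted forward by 5.
Undoing it on slnjwtk: shift back: s−5=n, l−5=g, n−5=i, j−5=e, w−5=r, t−5=o, k−5=f → ngierof; then reverse → foreign.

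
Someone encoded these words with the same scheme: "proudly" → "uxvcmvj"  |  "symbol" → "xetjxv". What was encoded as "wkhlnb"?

Letter i (0-indexed) is shifted by i+5, so successive shifts are 5, 6, 7, ….
Undoing it on wkhlnb: w−5=r, k−6=e, h−7=a, l−8=d, n−9=e, b−10=r.

reader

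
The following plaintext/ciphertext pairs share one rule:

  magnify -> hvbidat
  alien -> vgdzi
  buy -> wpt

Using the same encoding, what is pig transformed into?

Compare letters: m→h is +21, a→v is +21, g→b is +21 — a constant shift. Each letter is shifted forward by 21 in the alphabet (a Caesar shift of +21).
On pig: p+21=k, i+21=d, g+21=b.

kdb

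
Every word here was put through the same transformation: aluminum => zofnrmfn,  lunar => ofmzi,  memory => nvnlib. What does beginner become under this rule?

a(0)→z(25) and l(11)→o(14) fit y≡25x+25 (mod 26); the inverse of 25 mod 26 is 25. Treating letters as 0–25, the rule is x ↦ 25x + 25 (mod 26).
For beginner: b(1)→25·1+25≡24=y; e(4)→25·4+25≡21=v; g(6)→25·6+25≡19=t; i(8)→25·8+25≡17=r; n(13)→25·13+25≡12=m; n(13)→25·13+25≡12=m; e(4)→25·4+25≡21=v; r(17)→25·17+25≡8=i (all mod 26).

yvtrmmvi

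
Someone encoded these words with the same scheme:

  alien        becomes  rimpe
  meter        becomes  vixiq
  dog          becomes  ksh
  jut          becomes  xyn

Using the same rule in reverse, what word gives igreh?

The output letters match the input read backwards, each shifted +4: alien reversed is neila. The word is reversed, then every letter is shifted forward by 4.
Decoding igreh: shift back: i−4=e, g−4=c, r−4=n, e−4=a, h−4=d → ecnad; then reverse → dance.

dance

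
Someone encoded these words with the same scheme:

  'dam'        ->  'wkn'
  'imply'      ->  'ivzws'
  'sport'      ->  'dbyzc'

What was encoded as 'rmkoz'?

peach

The output letters match the input read backwards, each shifted +10: dam reversed is mad. The word is reversed, then every letter is shifted forward by 10.
Decoding rmkoz: shift back: r−10=h, m−10=c, k−10=a, o−10=e, z−10=p → hcaep; then reverse → peach.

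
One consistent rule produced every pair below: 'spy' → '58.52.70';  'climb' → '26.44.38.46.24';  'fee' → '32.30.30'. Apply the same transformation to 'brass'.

24.56.22.58.58

s(#19)→58 and p(#16)→52: differences scale by 2, so n = 2·pos + 20. The formula is n = 2×(alphabet index, a=1) + 20.
Applying it to brass: b=2→24, r=18→56, a=1→22, s=19→58, s=19→58.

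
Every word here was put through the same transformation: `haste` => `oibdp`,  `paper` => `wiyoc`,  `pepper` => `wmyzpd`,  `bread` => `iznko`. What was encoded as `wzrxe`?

In haste: h→o is +7, a→i is +8, s→b is +9, t→d is +10 — the shift increases by 1 each position. Each letter shifts forward by (position + 7), i.e. 7, 8, 9, … — the shift grows by one for each successive letter.
Undoing it on wzrxe: w−7=p, z−8=r, r−9=i, x−10=n, e−11=t.

print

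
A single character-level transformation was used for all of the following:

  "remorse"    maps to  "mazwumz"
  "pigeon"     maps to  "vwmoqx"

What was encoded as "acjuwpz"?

The output letters match the input read backwards, each shifted +8: remorse reversed is esromer. Two steps: reverse the string, then apply a Caesar shift of +8.
Reversing it on acjuwpz: shift back: a−8=s, c−8=u, j−8=b, u−8=m, w−8=o, p−8=h, z−8=r → submohr; then reverse → rhombus.

rhombus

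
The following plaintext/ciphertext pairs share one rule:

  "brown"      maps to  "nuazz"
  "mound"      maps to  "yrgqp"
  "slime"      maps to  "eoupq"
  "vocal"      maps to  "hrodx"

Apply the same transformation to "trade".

It's a Vigenère-style cipher with numeric key [12,3]: position i shifts by key[i mod 2].
On trade: t+12=f, r+3=u, a+12=m, d+3=g, e+12=q.

fumgq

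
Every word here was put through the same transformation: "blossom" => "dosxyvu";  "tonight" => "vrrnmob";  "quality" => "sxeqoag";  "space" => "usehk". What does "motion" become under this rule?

The shift increases by 1 at each position, starting from +2: 2, 3, 4, ….
Applying it to motion: m+2=o, o+3=r, t+4=x, i+5=n, o+6=u, n+7=u.

orxnuu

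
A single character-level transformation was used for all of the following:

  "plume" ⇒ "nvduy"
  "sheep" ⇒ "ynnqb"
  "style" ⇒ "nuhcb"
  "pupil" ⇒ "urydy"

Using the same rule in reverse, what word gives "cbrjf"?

The output letters match the input read backwards, each shifted +9: plume reversed is emulp. The word is reversed, then every letter is shifted forward by 9.
Decoding cbrjf: shift back: c−9=t, b−9=s, r−9=i, j−9=a, f−9=w → tsiaw; then reverse → waist.

waist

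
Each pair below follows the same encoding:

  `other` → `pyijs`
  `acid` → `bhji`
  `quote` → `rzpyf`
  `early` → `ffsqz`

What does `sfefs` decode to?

Shifts by position in other: pos 0: o→p (+1), pos 1: t→y (+5), pos 2: h→i (+1), pos 3: e→j (+5) — repeating every 2. It's a Vigenère-style cipher with numeric key [1,5]: position i shifts by key[i mod 2].
Reversing it on sfefs: s−1=r, f−5=a, e−1=d, f−5=a, s−1=r.

radar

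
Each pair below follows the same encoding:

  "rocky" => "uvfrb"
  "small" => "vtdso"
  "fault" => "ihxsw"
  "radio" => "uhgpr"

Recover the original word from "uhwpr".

ratio

Shifts by position in rocky: pos 0: r→u (+3), pos 1: o→v (+7), pos 2: c→f (+3), pos 3: k→r (+7) — repeating every 2. It's a Vigenère-style cipher with numeric key [3,7]: position i shifts by key[i mod 2].
Reversing it on uhwpr: u−3=r, h−7=a, w−3=t, p−7=i, r−3=o.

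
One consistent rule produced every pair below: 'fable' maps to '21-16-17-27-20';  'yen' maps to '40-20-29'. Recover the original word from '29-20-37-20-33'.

Letters become their 1-based position plus 15 (so a→16, b→17, …).
Undoing it on 29-20-37-20-33: 29→(29−15)÷1=14=n, 20→(20−15)÷1=5=e, 37→(37−15)÷1=22=v, 20→(20−15)÷1=5=e, 33→(33−15)÷1=18=r.

never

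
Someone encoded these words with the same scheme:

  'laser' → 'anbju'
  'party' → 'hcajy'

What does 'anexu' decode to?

lover

The output letters match the input read backwards, each shifted +9: laser reversed is resal. Read the word backwards and shift each letter +9.
Reversing it on anexu: shift back: a−9=r, n−9=e, e−9=v, x−9=o, u−9=l → revol; then reverse → lover.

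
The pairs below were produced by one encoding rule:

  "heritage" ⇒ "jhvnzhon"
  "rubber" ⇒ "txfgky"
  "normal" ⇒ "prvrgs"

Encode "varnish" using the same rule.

xdvsozp

In heritage: h→j is +2, e→h is +3, r→v is +4, i→n is +5 — the shift increases by 1 each position. Letter i (0-indexed) is shifted by i+2, so successive shifts are 2, 3, 4, ….
For varnish: v+2=x, a+3=d, r+4=v, n+5=s, i+6=o, s+7=z, h+8=p.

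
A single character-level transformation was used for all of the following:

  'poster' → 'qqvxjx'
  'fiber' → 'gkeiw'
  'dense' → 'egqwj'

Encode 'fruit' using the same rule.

In poster: p→q is +1, o→q is +2, s→v is +3, t→x is +4 — the shift increases by 1 each position. The shift increases by 1 at each position, starting from +1: 1, 2, 3, ….
Applying it to fruit: f+1=g, r+2=t, u+3=x, i+4=m, t+5=y.

gtxmy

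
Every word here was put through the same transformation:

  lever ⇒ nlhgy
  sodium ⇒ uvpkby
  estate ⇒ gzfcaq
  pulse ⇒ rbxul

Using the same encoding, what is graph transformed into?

Shifts by position in lever: pos 0: l→n (+2), pos 1: e→l (+7), pos 2: v→h (+12), pos 3: e→g (+2), pos 4: r→y (+7) — repeating every 3. It's a Vigenère-style cipher with numeric key [2,7,12]: position i shifts by key[i mod 3].
For graph: g+2=i, r+7=y, a+12=m, p+2=r, h+7=o.

iymro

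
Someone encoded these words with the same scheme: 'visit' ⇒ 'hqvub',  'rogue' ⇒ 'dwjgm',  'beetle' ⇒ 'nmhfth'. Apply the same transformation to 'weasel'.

imdemo

Shifts by position in visit: pos 0: v→h (+12), pos 1: i→q (+8), pos 2: s→v (+3), pos 3: i→u (+12), pos 4: t→b (+8) — repeating every 3. It's a Vigenère-style cipher with numeric key [12,8,3]: position i shifts by key[i mod 3].
Applying it to weasel: w+12=i, e+8=m, a+3=d, s+12=e, e+8=m, l+3=o.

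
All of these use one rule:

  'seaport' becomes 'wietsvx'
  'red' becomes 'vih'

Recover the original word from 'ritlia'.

nephew

Compare letters: s→w is +4, e→i is +4, a→e is +4 — a constant shift. Every letter moves 4 places later in the alphabet, wrapping around z→a.
Decoding ritlia: r−4=n, i−4=e, t−4=p, l−4=h, i−4=e, a−4=w.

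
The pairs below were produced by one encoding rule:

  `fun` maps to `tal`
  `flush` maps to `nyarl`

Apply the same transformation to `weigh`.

nmokc

Two steps: reverse the string, then apply a Caesar shift of +6.
For weigh: reverse → hgiew; then shift: h+6=n, g+6=m, i+6=o, e+6=k, w+6=c.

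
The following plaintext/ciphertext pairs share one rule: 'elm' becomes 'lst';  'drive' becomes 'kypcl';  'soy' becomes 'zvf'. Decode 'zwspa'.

split

Compare letters: e→l is +7, l→s is +7, m→t is +7 — a constant shift. It's a constant shift of +7 (ROT7).
Reversing it on zwspa: z−7=s, w−7=p, s−7=l, p−7=i, a−7=t.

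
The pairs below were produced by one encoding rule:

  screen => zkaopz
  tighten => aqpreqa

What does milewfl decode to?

In screen: s→z is +7, c→k is +8, r→a is +9, e→o is +10 — the shift increases by 1 each position. The shift increases by 1 at each position, starting from +7: 7, 8, 9, ….
Reversing it on milewfl: m−7=f, i−8=a, l−9=c, e−10=u, w−11=l, f−12=t, l−13=y.

faculty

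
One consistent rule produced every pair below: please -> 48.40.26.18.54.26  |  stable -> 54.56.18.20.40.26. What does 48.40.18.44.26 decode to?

plane

p(#16)→48 and l(#12)→40: differences scale by 2, so n = 2·pos + 16. Each letter becomes 2×(its alphabet position, a=1..z=26) + 16.
Reversing it on 48.40.18.44.26: 48→(48−16)÷2=16=p, 40→(40−16)÷2=12=l, 18→(18−16)÷2=1=a, 44→(44−16)÷2=14=n, 26→(26−16)÷2=5=e.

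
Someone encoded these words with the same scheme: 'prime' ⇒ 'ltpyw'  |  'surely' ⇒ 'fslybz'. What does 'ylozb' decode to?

The word is reversed, then every letter is shifted forward by 7.
Decoding ylozb: shift back: y−7=r, l−7=e, o−7=h, z−7=s, b−7=u → rehsu; then reverse → usher.

usher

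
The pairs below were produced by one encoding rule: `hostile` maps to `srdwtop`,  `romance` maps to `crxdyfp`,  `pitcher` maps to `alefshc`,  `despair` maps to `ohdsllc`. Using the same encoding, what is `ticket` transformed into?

Shifts by position in hostile: pos 0: h→s (+11), pos 1: o→r (+3), pos 2: s→d (+11), pos 3: t→w (+3) — repeating every 2. It's a Vigenère-style cipher with numeric key [11,3]: position i shifts by key[i mod 2].
Applying it to ticket: t+11=e, i+3=l, c+11=n, k+3=n, e+11=p, t+3=w.

elnnpw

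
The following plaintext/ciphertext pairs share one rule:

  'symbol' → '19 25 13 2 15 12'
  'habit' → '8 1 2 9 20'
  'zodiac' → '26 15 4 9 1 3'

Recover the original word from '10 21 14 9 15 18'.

Letters become their 1-indexed alphabet positions: a=1 … z=26.
Undoing it on 10 21 14 9 15 18: 10=j, 21=u, 14=n, 9=i, 15=o, 18=r.

junior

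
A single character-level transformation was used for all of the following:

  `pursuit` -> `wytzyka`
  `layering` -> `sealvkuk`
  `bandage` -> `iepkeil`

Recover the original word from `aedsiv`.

tablet

Shifts by position in pursuit: pos 0: p→w (+7), pos 1: u→y (+4), pos 2: r→t (+2), pos 3: s→z (+7), pos 4: u→y (+4), pos 5: i→k (+2) — repeating every 3. A repeating key of period 3 is used — shifts +7, +4, +2 over and over.
Undoing it on aedsiv: a−7=t, e−4=a, d−2=b, s−7=l, i−4=e, v−2=t.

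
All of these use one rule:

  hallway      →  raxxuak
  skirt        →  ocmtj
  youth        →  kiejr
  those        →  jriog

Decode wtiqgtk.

h(7)→r(17) and a(0)→a(0) fit y≡21x+0 (mod 26); the inverse of 21 mod 26 is 5. Each letter's alphabet position (a=0..z=25) is mapped through 21·x+0 mod 26 — an affine cipher.
Undoing it on wtiqgtk: w(22)→5·(22−0)≡6=g; t(19)→5·(19−0)≡17=r; i(8)→5·(8−0)≡14=o; q(16)→5·(16−0)≡2=c; g(6)→5·(6−0)≡4=e; t(19)→5·(19−0)≡17=r; k(10)→5·(10−0)≡24=y (all mod 26).

grocery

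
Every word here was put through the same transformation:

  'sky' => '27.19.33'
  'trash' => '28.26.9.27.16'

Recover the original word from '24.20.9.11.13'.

Each letter is replaced by its alphabet position (a=1..z=26) + 8.
Undoing it on 24.20.9.11.13: 24→(24−8)÷1=16=p, 20→(20−8)÷1=12=l, 9→(9−8)÷1=1=a, 11→(11−8)÷1=3=c, 13→(13−8)÷1=5=e.

place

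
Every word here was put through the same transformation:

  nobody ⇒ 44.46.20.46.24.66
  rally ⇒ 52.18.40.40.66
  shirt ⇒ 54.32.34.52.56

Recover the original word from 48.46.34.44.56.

n(#14)→44 and o(#15)→46: differences scale by 2, so n = 2·pos + 16. Each letter becomes 2×(its alphabet position, a=1..z=26) + 16.
Reversing it on 48.46.34.44.56: 48→(48−16)÷2=16=p, 46→(46−16)÷2=15=o, 34→(34−16)÷2=9=i, 44→(44−16)÷2=14=n, 56→(56−16)÷2=20=t.

point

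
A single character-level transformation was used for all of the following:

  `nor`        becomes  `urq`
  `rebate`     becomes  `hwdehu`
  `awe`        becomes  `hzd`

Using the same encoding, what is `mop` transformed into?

srp

The output letters match the input read backwards, each shifted +3: nor reversed is ron. The word is reversed, then every letter is shifted forward by 3.
On mop: reverse → pom; then shift: p+3=s, o+3=r, m+3=p.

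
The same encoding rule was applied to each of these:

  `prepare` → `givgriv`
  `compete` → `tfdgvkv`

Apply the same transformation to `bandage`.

sreurxv

Compare letters: p→g is +17, r→i is +17, e→v is +17 — a constant shift. Every letter moves 17 places later in the alphabet, wrapping around z→a.
On bandage: b+17=s, a+17=r, n+17=e, d+17=u, a+17=r, g+17=x, e+17=v.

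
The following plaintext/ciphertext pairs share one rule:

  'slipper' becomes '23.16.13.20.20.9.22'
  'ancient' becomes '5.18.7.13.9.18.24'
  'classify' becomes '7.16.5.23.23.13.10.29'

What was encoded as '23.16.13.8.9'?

Each letter is replaced by its alphabet position (a=1..z=26) + 4.
Undoing it on 23.16.13.8.9: 23→(23−4)÷1=19=s, 16→(16−4)÷1=12=l, 13→(13−4)÷1=9=i, 8→(8−4)÷1=4=d, 9→(9−4)÷1=5=e.

slide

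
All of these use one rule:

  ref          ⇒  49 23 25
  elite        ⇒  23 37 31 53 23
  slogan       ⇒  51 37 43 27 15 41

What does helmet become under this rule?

r(#18)→49 and e(#5)→23: differences scale by 2, so n = 2·pos + 13. Each letter becomes 2×(its alphabet position, a=1..z=26) + 13.
For helmet: h=8→29, e=5→23, l=12→37, m=13→39, e=5→23, t=20→53.

29 23 37 39 23 53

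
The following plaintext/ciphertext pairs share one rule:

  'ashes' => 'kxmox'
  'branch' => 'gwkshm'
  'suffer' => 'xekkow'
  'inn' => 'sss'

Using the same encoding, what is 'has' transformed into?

mkx

The shift depends on letter class: consonant s→x is +5, but vowel a→k is +10. Vowels shift forward by 10 and consonants shift forward by 5.
For has: h(cons)+5=m, a(vowel)+10=k, s(cons)+5=x.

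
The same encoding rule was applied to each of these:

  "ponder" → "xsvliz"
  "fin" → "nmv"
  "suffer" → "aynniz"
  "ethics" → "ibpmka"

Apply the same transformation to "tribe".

bzmji

The shift depends on letter class: consonant p→x is +8, but vowel o→s is +4. Vowels shift forward by 4 and consonants shift forward by 8.
For tribe: t(cons)+8=b, r(cons)+8=z, i(vowel)+4=m, b(cons)+8=j, e(vowel)+4=i.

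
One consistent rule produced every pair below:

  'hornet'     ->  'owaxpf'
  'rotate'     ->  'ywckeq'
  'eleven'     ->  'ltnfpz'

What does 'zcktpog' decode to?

In hornet: h→o is +7, o→w is +8, r→a is +9, n→x is +10 — the shift increases by 1 each position. Each letter shifts forward by (position + 7), i.e. 7, 8, 9, … — the shift grows by one for each successive letter.
Undoing it on zcktpog: z−7=s, c−8=u, k−9=b, t−10=j, p−11=e, o−12=c, g−13=t.

subject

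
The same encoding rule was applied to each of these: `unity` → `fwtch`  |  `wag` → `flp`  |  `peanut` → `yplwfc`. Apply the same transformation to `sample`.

The shift depends on letter class: consonant n→w is +9, but vowel u→f is +11. Vowels shift forward by 11 and consonants shift forward by 9.
Applying it to sample: s(cons)+9=b, a(vowel)+11=l, m(cons)+9=v, p(cons)+9=y, l(cons)+9=u, e(vowel)+11=p.

blvyup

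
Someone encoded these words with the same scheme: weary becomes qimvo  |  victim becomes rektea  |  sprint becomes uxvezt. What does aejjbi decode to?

middle

w(22)→q(16) and e(4)→i(8) fit y≡25x+12 (mod 26); the inverse of 25 mod 26 is 25. Each letter's alphabet position (a=0..z=25) is mapped through 25·x+12 mod 26 — an affine cipher.
Reversing it on aejjbi: a(0)→25·(0−12)≡12=m; e(4)→25·(4−12)≡8=i; j(9)→25·(9−12)≡3=d; j(9)→25·(9−12)≡3=d; b(1)→25·(1−12)≡11=l; i(8)→25·(8−12)≡4=e (all mod 26).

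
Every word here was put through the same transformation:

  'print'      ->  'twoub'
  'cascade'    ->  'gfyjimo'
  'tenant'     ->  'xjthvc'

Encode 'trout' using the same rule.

xwubb

In print: p→t is +4, r→w is +5, i→o is +6, n→u is +7 — the shift increases by 1 each position. Each letter shifts forward by (position + 4), i.e. 4, 5, 6, … — the shift grows by one for each successive letter.
Applying it to trout: t+4=x, r+5=w, o+6=u, u+7=b, t+8=b.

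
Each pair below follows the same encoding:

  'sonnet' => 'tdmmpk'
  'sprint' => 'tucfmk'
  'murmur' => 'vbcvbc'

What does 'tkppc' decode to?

Treating letters as 0–25, the rule is x ↦ 17x + 25 (mod 26).
Undoing it on tkppc: t(19)→23·(19−25)≡18=s; k(10)→23·(10−25)≡19=t; p(15)→23·(15−25)≡4=e; p(15)→23·(15−25)≡4=e; c(2)→23·(2−25)≡17=r (all mod 26).

steer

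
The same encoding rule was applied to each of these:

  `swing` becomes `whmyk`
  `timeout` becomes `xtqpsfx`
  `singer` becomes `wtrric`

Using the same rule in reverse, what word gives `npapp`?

Shifts by position in swing: pos 0: s→w (+4), pos 1: w→h (+11), pos 2: i→m (+4), pos 3: n→y (+11) — repeating every 2. The shifts repeat in a cycle of length 2: positions 0,1,… shift by +4, +11, then the pattern repeats.
Reversing it on npapp: n−4=j, p−11=e, a−4=w, p−11=e, p−4=l.

jewel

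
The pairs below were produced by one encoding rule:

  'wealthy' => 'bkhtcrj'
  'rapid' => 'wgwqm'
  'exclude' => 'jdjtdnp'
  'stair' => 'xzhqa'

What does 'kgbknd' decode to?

faucet

In wealthy: w→b is +5, e→k is +6, a→h is +7, l→t is +8 — the shift increases by 1 each position. Letter i (0-indexed) is shifted by i+5, so successive shifts are 5, 6, 7, ….
Decoding kgbknd: k−5=f, g−6=a, b−7=u, k−8=c, n−9=e, d−10=t.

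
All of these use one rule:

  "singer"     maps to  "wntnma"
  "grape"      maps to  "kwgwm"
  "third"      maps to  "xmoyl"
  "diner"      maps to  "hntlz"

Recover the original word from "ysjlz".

In singer: s→w is +4, i→n is +5, n→t is +6, g→n is +7 — the shift increases by 1 each position. Each letter shifts forward by (position + 4), i.e. 4, 5, 6, … — the shift grows by one for each successive letter.
Reversing it on ysjlz: y−4=u, s−5=n, j−6=d, l−7=e, z−8=r.

under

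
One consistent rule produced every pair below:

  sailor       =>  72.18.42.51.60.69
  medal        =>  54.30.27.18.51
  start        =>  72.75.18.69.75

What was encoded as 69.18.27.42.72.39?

radish

s(#19)→72 and a(#1)→18: differences scale by 3, so n = 3·pos + 15. The formula is n = 3×(alphabet index, a=1) + 15.
Reversing it on 69.18.27.42.72.39: 69→(69−15)÷3=18=r, 18→(18−15)÷3=1=a, 27→(27−15)÷3=4=d, 42→(42−15)÷3=9=i, 72→(72−15)÷3=19=s, 39→(39−15)÷3=8=h.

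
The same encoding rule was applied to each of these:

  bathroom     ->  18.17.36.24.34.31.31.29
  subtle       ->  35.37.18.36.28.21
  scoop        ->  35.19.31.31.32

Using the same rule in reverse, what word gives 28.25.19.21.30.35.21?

license

b is letter #2 and maps to 18: an offset of 16. The number is (letter's place in the alphabet, a=1) + 16.
Undoing it on 28.25.19.21.30.35.21: 28→(28−16)÷1=12=l, 25→(25−16)÷1=9=i, 19→(19−16)÷1=3=c, 21→(21−16)÷1=5=e, 30→(30−16)÷1=14=n, 35→(35−16)÷1=19=s, 21→(21−16)÷1=5=e.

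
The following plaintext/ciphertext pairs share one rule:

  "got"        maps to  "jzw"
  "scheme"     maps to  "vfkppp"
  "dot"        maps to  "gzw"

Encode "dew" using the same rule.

gpz

Two shifts are in play — +11 for a/e/i/o/u, +3 for every other letter.
On dew: d(cons)+3=g, e(vowel)+11=p, w(cons)+3=z.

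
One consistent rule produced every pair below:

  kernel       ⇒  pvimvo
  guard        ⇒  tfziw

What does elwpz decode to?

Each pair mirrors across the alphabet (k↔p, e↔v, r↔i): positions sum to 25. This is the alphabet-reversal cipher (Atbash): a becomes z, b becomes y, etc.
Reversing it on elwpz: e↔v, l↔o, w↔d, p↔k, z↔a.

vodka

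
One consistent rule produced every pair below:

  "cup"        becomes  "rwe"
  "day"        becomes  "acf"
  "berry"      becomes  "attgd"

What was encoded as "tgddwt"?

rubber

The output letters match the input read backwards, each shifted +2: cup reversed is puc. The word is reversed, then every letter is shifted forward by 2.
Undoing it on tgddwt: shift back: t−2=r, g−2=e, d−2=b, d−2=b, w−2=u, t−2=r → rebbur; then reverse → rubber.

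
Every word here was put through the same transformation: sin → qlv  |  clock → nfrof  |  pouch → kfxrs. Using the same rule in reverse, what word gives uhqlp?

The output letters match the input read backwards, each shifted +3: sin reversed is nis. Read the word backwards and shift each letter +3.
Decoding uhqlp: shift back: u−3=r, h−3=e, q−3=n, l−3=i, p−3=m → renim; then reverse → miner.

miner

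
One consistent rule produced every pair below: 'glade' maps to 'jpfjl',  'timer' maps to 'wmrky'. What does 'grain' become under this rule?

In glade: g→j is +3, l→p is +4, a→f is +5, d→j is +6 — the shift increases by 1 each position. Each letter shifts forward by (position + 3), i.e. 3, 4, 5, … — the shift grows by one for each successive letter.
On grain: g+3=j, r+4=v, a+5=f, i+6=o, n+7=u.

jvfou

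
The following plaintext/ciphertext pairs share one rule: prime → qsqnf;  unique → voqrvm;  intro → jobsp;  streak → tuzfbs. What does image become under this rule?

jnihf

Shifts by position in prime: pos 0: p→q (+1), pos 1: r→s (+1), pos 2: i→q (+8), pos 3: m→n (+1), pos 4: e→f (+1) — repeating every 3. The shifts repeat in a cycle of length 3: positions 0,1,… shift by +1, +1, +8, then the pattern repeats.
Applying it to image: i+1=j, m+1=n, a+8=i, g+1=h, e+1=f.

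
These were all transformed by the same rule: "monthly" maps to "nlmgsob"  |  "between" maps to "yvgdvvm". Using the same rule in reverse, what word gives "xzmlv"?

Each pair mirrors across the alphabet (m↔n, o↔l, n↔m): positions sum to 25. This is the alphabet-reversal cipher (Atbash): a becomes z, b becomes y, etc.
Reversing it on xzmlv: x↔c, z↔a, m↔n, l↔o, v↔e.

canoe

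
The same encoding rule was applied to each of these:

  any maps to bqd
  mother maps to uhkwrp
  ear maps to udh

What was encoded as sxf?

The word is reversed, then every letter is shifted forward by 3.
Reversing it on sxf: shift back: s−3=p, x−3=u, f−3=c → puc; then reverse → cup.

cup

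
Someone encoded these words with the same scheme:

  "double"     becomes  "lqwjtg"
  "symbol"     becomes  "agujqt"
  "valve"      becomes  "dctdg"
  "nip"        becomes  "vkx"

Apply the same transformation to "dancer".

lcvkgz

Two shifts are in play — +2 for a/e/i/o/u, +8 for every other letter.
On dancer: d(cons)+8=l, a(vowel)+2=c, n(cons)+8=v, c(cons)+8=k, e(vowel)+2=g, r(cons)+8=z.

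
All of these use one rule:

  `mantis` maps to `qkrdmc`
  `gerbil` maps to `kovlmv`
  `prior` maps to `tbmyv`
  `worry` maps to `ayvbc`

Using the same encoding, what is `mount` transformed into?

It's a Vigenère-style cipher with numeric key [4,10]: position i shifts by key[i mod 2].
On mount: m+4=q, o+10=y, u+4=y, n+10=x, t+4=x.

qyyxx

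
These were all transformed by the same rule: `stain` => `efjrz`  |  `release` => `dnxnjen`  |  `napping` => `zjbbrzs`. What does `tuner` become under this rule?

Vowels shift forward by 9 and consonants shift forward by 12.
Applying it to tuner: t(cons)+12=f, u(vowel)+9=d, n(cons)+12=z, e(vowel)+9=n, r(cons)+12=d.

fdznd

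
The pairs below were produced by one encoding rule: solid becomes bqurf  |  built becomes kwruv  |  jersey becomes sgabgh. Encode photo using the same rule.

yjxcq

Shifts by position in solid: pos 0: s→b (+9), pos 1: o→q (+2), pos 2: l→u (+9), pos 3: i→r (+9), pos 4: d→f (+2) — repeating every 3. A repeating key of period 3 is used — shifts +9, +2, +9 over and over.
For photo: p+9=y, h+2=j, o+9=x, t+9=c, o+2=q.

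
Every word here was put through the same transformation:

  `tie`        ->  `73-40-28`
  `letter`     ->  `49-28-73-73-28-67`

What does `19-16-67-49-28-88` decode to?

With a=1..z=26, the number is 3·pos + 13.
Decoding 19-16-67-49-28-88: 19→(19−13)÷3=2=b, 16→(16−13)÷3=1=a, 67→(67−13)÷3=18=r, 49→(49−13)÷3=12=l, 28→(28−13)÷3=5=e, 88→(88−13)÷3=25=y.

barley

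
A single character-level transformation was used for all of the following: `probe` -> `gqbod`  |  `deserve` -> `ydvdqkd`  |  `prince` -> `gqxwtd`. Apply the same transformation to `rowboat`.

qbpobja

p(15)→g(6) and r(17)→q(16) fit y≡5x+9 (mod 26); the inverse of 5 mod 26 is 21. Each letter's alphabet position (a=0..z=25) is mapped through 5·x+9 mod 26 — an affine cipher.
Applying it to rowboat: r(17)→5·17+9≡16=q; o(14)→5·14+9≡1=b; w(22)→5·22+9≡15=p; b(1)→5·1+9≡14=o; o(14)→5·14+9≡1=b; a(0)→5·0+9≡9=j; t(19)→5·19+9≡0=a (all mod 26).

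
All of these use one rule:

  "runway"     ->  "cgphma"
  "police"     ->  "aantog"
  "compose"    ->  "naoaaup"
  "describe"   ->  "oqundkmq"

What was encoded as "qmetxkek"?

facility

Shifts by position in runway: pos 0: r→c (+11), pos 1: u→g (+12), pos 2: n→p (+2), pos 3: w→h (+11), pos 4: a→m (+12), pos 5: y→a (+2) — repeating every 3. The shifts repeat in a cycle of length 3: positions 0,1,… shift by +11, +12, +2, then the pattern repeats.
Decoding qmetxkek: q−11=f, m−12=a, e−2=c, t−11=i, x−12=l, k−2=i, e−11=t, k−12=y.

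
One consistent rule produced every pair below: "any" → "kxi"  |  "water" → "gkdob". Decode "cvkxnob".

Compare letters: a→k is +10, n→x is +10, y→i is +10 — a constant shift. It's a constant shift of +10 (ROT10).
Undoing it on cvkxnob: c−10=s, v−10=l, k−10=a, x−10=n, n−10=d, o−10=e, b−10=r.

slander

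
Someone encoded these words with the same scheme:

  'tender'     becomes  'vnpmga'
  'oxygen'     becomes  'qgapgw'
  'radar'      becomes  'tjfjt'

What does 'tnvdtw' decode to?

return

Shifts by position in tender: pos 0: t→v (+2), pos 1: e→n (+9), pos 2: n→p (+2), pos 3: d→m (+9) — repeating every 2. The shifts repeat in a cycle of length 2: positions 0,1,… shift by +2, +9, then the pattern repeats.
Reversing it on tnvdtw: t−2=r, n−9=e, v−2=t, d−9=u, t−2=r, w−9=n.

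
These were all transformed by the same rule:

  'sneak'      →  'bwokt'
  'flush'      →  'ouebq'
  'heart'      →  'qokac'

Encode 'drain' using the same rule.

maksw

Vowels shift forward by 10 and consonants shift forward by 9.
On drain: d(cons)+9=m, r(cons)+9=a, a(vowel)+10=k, i(vowel)+10=s, n(cons)+9=w.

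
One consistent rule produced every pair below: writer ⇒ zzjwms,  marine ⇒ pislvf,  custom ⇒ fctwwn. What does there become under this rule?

A repeating key of period 3 is used — shifts +3, +8, +1 over and over.
For there: t+3=w, h+8=p, e+1=f, r+3=u, e+8=m.

wpfum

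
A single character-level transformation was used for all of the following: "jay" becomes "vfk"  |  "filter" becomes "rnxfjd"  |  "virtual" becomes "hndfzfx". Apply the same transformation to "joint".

vtnzf

The shift depends on letter class: consonant j→v is +12, but vowel a→f is +5. Vowels shift forward by 5 and consonants shift forward by 12.
On joint: j(cons)+12=v, o(vowel)+5=t, i(vowel)+5=n, n(cons)+12=z, t(cons)+12=f.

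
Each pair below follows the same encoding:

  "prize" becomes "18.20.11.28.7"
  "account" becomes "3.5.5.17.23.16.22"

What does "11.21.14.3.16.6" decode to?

p is letter #16 and maps to 18: an offset of 2. Each letter is replaced by its alphabet position (a=1..z=26) + 2.
Decoding 11.21.14.3.16.6: 11→(11−2)÷1=9=i, 21→(21−2)÷1=19=s, 14→(14−2)÷1=12=l, 3→(3−2)÷1=1=a, 16→(16−2)÷1=14=n, 6→(6−2)÷1=4=d.

island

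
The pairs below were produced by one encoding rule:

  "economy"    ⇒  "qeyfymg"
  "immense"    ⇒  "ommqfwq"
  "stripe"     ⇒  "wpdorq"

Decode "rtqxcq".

Treating letters as 0–25, the rule is x ↦ 19x + 18 (mod 26).
Reversing it on rtqxcq: r(17)→11·(17−18)≡15=p; t(19)→11·(19−18)≡11=l; q(16)→11·(16−18)≡4=e; x(23)→11·(23−18)≡3=d; c(2)→11·(2−18)≡6=g; q(16)→11·(16−18)≡4=e (all mod 26).

pledge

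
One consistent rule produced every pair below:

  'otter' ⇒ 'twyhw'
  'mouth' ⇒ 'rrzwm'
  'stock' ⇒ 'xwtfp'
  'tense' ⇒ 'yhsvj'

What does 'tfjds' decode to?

ocean

Shifts by position in otter: pos 0: o→t (+5), pos 1: t→w (+3), pos 2: t→y (+5), pos 3: e→h (+3) — repeating every 2. The shifts repeat in a cycle of length 2: positions 0,1,… shift by +5, +3, then the pattern repeats.
Undoing it on tfjds: t−5=o, f−3=c, j−5=e, d−3=a, s−5=n.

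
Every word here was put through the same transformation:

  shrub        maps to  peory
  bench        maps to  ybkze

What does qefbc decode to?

thief

Compare letters: s→p is +23, h→e is +23, r→o is +23 — a constant shift. It's a constant shift of +23 (ROT23).
Reversing it on qefbc: q−23=t, e−23=h, f−23=i, b−23=e, c−23=f.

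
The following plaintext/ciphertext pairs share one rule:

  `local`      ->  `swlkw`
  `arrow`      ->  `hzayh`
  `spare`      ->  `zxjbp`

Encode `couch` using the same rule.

jwdms

In local: l→s is +7, o→w is +8, c→l is +9, a→k is +10 — the shift increases by 1 each position. The shift increases by 1 at each position, starting from +7: 7, 8, 9, ….
Applying it to couch: c+7=j, o+8=w, u+9=d, c+10=m, h+11=s.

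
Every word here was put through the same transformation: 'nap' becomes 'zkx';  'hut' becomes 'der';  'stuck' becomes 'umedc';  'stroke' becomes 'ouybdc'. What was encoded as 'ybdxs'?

intro

The output letters match the input read backwards, each shifted +10: nap reversed is pan. Two steps: reverse the string, then apply a Caesar shift of +10.
Decoding ybdxs: shift back: y−10=o, b−10=r, d−10=t, x−10=n, s−10=i → ortni; then reverse → intro.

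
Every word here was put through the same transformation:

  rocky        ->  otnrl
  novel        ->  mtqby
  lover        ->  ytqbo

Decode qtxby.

r(17)→o(14) and o(14)→t(19) fit y≡7x+25 (mod 26); the inverse of 7 mod 26 is 15. Treating letters as 0–25, the rule is x ↦ 7x + 25 (mod 26).
Reversing it on qtxby: q(16)→15·(16−25)≡21=v; t(19)→15·(19−25)≡14=o; x(23)→15·(23−25)≡22=w; b(1)→15·(1−25)≡4=e; y(24)→15·(24−25)≡11=l (all mod 26).

vowel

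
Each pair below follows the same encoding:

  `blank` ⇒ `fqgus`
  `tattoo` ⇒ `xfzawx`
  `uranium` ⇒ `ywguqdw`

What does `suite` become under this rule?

wzoam

In blank: b→f is +4, l→q is +5, a→g is +6, n→u is +7 — the shift increases by 1 each position. Each letter shifts forward by (position + 4), i.e. 4, 5, 6, … — the shift grows by one for each successive letter.
Applying it to suite: s+4=w, u+5=z, i+6=o, t+7=a, e+8=m.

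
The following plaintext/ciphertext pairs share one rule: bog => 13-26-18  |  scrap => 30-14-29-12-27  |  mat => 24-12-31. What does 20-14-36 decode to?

b is letter #2 and maps to 13: an offset of 11. Letters become their 1-based position plus 11 (so a→12, b→13, …).
Decoding 20-14-36: 20→(20−11)÷1=9=i, 14→(14−11)÷1=3=c, 36→(36−11)÷1=25=y.

icy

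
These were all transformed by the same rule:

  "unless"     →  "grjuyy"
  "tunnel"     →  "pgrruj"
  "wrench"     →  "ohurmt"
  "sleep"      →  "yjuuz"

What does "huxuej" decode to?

reveal

u(20)→g(6) and n(13)→r(17) fit y≡17x+4 (mod 26); the inverse of 17 mod 26 is 23. Each letter's alphabet position (a=0..z=25) is mapped through 17·x+4 mod 26 — an affine cipher.
Reversing it on huxuej: h(7)→23·(7−4)≡17=r; u(20)→23·(20−4)≡4=e; x(23)→23·(23−4)≡21=v; u(20)→23·(20−4)≡4=e; e(4)→23·(4−4)≡0=a; j(9)→23·(9−4)≡11=l (all mod 26).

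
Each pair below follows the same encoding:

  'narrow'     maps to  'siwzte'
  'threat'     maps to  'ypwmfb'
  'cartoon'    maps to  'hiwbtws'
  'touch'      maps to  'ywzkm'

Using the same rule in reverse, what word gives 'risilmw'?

manager

Shifts by position in narrow: pos 0: n→s (+5), pos 1: a→i (+8), pos 2: r→w (+5), pos 3: r→z (+8) — repeating every 2. It's a Vigenère-style cipher with numeric key [5,8]: position i shifts by key[i mod 2].
Decoding risilmw: r−5=m, i−8=a, s−5=n, i−8=a, l−5=g, m−8=e, w−5=r.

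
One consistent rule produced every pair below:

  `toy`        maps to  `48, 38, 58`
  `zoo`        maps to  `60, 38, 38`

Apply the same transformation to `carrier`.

Each letter becomes 2×(its alphabet position, a=1..z=26) + 8.
Applying it to carrier: c=3→14, a=1→10, r=18→44, r=18→44, i=9→26, e=5→18, r=18→44.

14, 10, 44, 44, 26, 18, 44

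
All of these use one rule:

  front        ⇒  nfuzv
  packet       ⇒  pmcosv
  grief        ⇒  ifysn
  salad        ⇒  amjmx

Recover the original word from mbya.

axis

f(5)→n(13) and r(17)→f(5) fit y≡21x+12 (mod 26); the inverse of 21 mod 26 is 5. This is an affine cipher: with a=0,…,z=25, each position x becomes (21x+12) mod 26.
Decoding mbya: m(12)→5·(12−12)≡0=a; b(1)→5·(1−12)≡23=x; y(24)→5·(24−12)≡8=i; a(0)→5·(0−12)≡18=s (all mod 26).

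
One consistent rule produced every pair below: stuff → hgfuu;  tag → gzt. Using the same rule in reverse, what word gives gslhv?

those

Each pair mirrors across the alphabet (s↔h, t↔g, u↔f): positions sum to 25. Letters are reflected about the middle of the alphabet (position → 25−position): Atbash.
Decoding gslhv: g↔t, s↔h, l↔o, h↔s, v↔e.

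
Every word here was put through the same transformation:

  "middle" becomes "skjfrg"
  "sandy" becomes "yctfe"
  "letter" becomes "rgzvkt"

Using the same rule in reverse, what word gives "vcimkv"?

packet

Shifts by position in middle: pos 0: m→s (+6), pos 1: i→k (+2), pos 2: d→j (+6), pos 3: d→f (+2) — repeating every 2. The shifts repeat in a cycle of length 2: positions 0,1,… shift by +6, +2, then the pattern repeats.
Undoing it on vcimkv: v−6=p, c−2=a, i−6=c, m−2=k, k−6=e, v−2=t.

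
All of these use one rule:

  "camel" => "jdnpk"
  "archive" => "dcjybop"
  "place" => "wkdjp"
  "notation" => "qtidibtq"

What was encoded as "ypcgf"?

Each letter's alphabet position (a=0..z=25) is mapped through 3·x+3 mod 26 — an affine cipher.
Undoing it on ypcgf: y(24)→9·(24−3)≡7=h; p(15)→9·(15−3)≡4=e; c(2)→9·(2−3)≡17=r; g(6)→9·(6−3)≡1=b; f(5)→9·(5−3)≡18=s (all mod 26).

herbs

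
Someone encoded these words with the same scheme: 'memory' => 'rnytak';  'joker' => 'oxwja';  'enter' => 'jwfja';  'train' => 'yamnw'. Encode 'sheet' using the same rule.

xqqjc

Shifts by position in memory: pos 0: m→r (+5), pos 1: e→n (+9), pos 2: m→y (+12), pos 3: o→t (+5), pos 4: r→a (+9), pos 5: y→k (+12) — repeating every 3. A repeating key of period 3 is used — shifts +5, +9, +12 over and over.
For sheet: s+5=x, h+9=q, e+12=q, e+5=j, t+9=c.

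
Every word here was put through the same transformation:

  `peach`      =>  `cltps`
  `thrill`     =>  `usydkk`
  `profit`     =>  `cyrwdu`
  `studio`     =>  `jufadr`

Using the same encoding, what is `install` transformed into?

dgjutkk

p(15)→c(2) and e(4)→l(11) fit y≡11x+19 (mod 26); the inverse of 11 mod 26 is 19. This is an affine cipher: with a=0,…,z=25, each position x becomes (11x+19) mod 26.
On install: i(8)→11·8+19≡3=d; n(13)→11·13+19≡6=g; s(18)→11·18+19≡9=j; t(19)→11·19+19≡20=u; a(0)→11·0+19≡19=t; l(11)→11·11+19≡10=k; l(11)→11·11+19≡10=k (all mod 26).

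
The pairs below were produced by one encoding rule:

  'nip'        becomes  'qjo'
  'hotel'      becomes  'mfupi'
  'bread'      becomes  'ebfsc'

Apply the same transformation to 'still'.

The output letters match the input read backwards, each shifted +1: nip reversed is pin. Read the word backwards and shift each letter +1.
For still: reverse → llits; then shift: l+1=m, l+1=m, i+1=j, t+1=u, s+1=t.

mmjut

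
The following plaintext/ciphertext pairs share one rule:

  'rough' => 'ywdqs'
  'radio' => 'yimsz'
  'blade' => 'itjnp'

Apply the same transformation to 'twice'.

aermp

In rough: r→y is +7, o→w is +8, u→d is +9, g→q is +10 — the shift increases by 1 each position. Each letter shifts forward by (position + 7), i.e. 7, 8, 9, … — the shift grows by one for each successive letter.
For twice: t+7=a, w+8=e, i+9=r, c+10=m, e+11=p.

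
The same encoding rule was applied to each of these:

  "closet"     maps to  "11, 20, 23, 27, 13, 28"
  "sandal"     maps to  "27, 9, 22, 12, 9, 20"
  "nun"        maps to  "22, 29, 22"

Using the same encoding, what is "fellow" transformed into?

14, 13, 20, 20, 23, 31

c is letter #3 and maps to 11: an offset of 8. Letters become their 1-based position plus 8 (so a→9, b→10, …).
For fellow: f=6→14, e=5→13, l=12→20, l=12→20, o=15→23, w=23→31.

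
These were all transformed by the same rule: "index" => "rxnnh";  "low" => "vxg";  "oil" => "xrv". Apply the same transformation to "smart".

cwjbd

The rule splits by letter class: vowels +9, consonants +10.
For smart: s(cons)+10=c, m(cons)+10=w, a(vowel)+9=j, r(cons)+10=b, t(cons)+10=d.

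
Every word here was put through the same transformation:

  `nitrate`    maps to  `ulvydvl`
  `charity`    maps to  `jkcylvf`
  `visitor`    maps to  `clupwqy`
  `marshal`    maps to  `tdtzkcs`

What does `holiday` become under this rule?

ornpgcf

Shifts by position in nitrate: pos 0: n→u (+7), pos 1: i→l (+3), pos 2: t→v (+2), pos 3: r→y (+7), pos 4: a→d (+3), pos 5: t→v (+2) — repeating every 3. The shifts repeat in a cycle of length 3: positions 0,1,… shift by +7, +3, +2, then the pattern repeats.
Applying it to holiday: h+7=o, o+3=r, l+2=n, i+7=p, d+3=g, a+2=c, y+7=f.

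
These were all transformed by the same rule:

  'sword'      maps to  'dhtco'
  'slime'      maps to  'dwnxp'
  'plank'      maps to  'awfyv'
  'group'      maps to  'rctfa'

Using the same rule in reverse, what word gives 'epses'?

tenth

Shifts by position in sword: pos 0: s→d (+11), pos 1: w→h (+11), pos 2: o→t (+5), pos 3: r→c (+11), pos 4: d→o (+11) — repeating every 3. It's a Vigenère-style cipher with numeric key [11,11,5]: position i shifts by key[i mod 3].
Undoing it on epses: e−11=t, p−11=e, s−5=n, e−11=t, s−11=h.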